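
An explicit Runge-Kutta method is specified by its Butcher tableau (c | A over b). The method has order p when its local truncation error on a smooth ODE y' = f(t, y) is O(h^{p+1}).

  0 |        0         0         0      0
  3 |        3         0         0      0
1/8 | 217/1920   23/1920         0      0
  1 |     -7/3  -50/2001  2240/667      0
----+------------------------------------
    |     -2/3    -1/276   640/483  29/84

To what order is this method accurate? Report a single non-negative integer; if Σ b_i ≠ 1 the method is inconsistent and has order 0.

4

b = (-2/3, -1/276, 640/483, 29/84)
c = (0, 3, 1/8, 1)
Ac = (0, 0, 23/640, 10/29)
Σ b_i: (-2/3)·1 + (-1/276)·1 + 640/483·1 + 29/84·1 = 1 ✓
b·c: (-1/276)·3 + 640/483·1/8 + 29/84·1 = 1/2 ✓
b·c²: (-1/276)·9 + 640/483·1/64 + 29/84·1 = 1/3 ✓
b·Ac: 640/483·23/640 + 29/84·10/29 = 1/6 ✓
b·c³: (-1/276)·27 + 640/483·1/512 + 29/84·1 = 1/4 ✓
b·(c∘Ac): 640/483·23/5120 + 29/84·10/29 = 1/8 ✓
b·Ac²: 640/483·69/640 + 29/84·(-5/29) = 1/12 ✓
b·A²c: 29/84·7/58 = 1/24 ✓; 4 stages ⇒ order 4.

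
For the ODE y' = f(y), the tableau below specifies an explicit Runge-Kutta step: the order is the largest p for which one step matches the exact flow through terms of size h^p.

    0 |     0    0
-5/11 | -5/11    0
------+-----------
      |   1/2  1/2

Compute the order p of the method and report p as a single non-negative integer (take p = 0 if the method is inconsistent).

1

b = (1/2, 1/2)
c = (0, -5/11)
Σ b_i: 1/2·1 + 1/2·1 = 1 ✓
b·c: 1/2·(-5/11) = -5/22 ≠ 1/2 ⇒ order 1.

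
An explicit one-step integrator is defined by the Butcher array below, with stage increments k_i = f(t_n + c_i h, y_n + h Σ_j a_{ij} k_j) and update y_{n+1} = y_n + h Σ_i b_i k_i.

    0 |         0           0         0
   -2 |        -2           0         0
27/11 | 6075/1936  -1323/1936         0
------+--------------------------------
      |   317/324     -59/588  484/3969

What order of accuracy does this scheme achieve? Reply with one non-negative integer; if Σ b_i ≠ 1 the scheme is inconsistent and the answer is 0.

b = (317/324, -59/588, 484/3969)
c = (0, -2, 27/11)
Ac = (0, 0, 1323/968)
Σ b_i: 317/324·1 + (-59/588)·1 + 484/3969·1 = 1 ✓
b·c: (-59/588)·(-2) + 484/3969·27/11 = 1/2 ✓
b·c²: (-59/588)·4 + 484/3969·729/121 = 1/3 ✓
b·Ac: 484/3969·1323/968 = 1/6 ✓; 3 stages ⇒ order 3.

3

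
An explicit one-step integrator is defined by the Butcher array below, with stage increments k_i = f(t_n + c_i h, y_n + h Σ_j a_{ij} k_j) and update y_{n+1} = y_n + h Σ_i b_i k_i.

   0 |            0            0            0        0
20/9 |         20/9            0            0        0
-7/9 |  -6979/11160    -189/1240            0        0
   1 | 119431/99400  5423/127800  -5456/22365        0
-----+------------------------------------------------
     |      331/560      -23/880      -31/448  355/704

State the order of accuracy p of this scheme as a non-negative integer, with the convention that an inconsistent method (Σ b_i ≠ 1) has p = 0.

4

b = (331/560, -23/880, -31/448, 355/704)
c = (0, 20/9, -7/9, 1)
Ac = (0, 0, -21/62, 121/426)
Σ b_i: 331/560·1 + (-23/880)·1 + (-31/448)·1 + 355/704·1 = 1 ✓
b·c: (-23/880)·20/9 + (-31/448)·(-7/9) + 355/704·1 = 1/2 ✓
b·c²: (-23/880)·400/81 + (-31/448)·49/81 + 355/704·1 = 1/3 ✓
b·Ac: (-31/448)·(-21/62) + 355/704·121/426 = 1/6 ✓
b·c³: (-23/880)·8000/729 + (-31/448)·(-343/729) + 355/704·1 = 1/4 ✓
b·(c∘Ac): (-31/448)·49/186 + 355/704·121/426 = 1/8 ✓
b·Ac²: (-31/448)·(-70/93) + 355/704·22/355 = 1/12 ✓
b·A²c: 355/704·88/1065 = 1/24 ✓; 4 stages ⇒ order 4.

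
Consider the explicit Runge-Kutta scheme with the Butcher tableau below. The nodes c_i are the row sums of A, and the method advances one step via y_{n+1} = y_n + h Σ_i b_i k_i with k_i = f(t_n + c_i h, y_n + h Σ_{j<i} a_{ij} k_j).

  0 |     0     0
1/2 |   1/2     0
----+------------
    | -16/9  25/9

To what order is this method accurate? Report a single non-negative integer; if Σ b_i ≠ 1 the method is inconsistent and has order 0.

1

b = (-16/9, 25/9)
c = (0, 1/2)
Σ b_i: (-16/9)·1 + 25/9·1 = 1 ✓
b·c: 25/9·1/2 = 25/18 ≠ 1/2 ⇒ order 1.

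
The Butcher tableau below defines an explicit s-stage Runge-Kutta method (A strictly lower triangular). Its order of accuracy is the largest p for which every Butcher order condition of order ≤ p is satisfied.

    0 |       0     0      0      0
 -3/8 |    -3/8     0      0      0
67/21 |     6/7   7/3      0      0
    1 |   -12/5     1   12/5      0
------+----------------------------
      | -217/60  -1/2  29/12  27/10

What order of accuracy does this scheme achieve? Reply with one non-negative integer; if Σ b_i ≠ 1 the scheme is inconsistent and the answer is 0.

b = (-217/60, -1/2, 29/12, 27/10)
c = (0, -3/8, 67/21, 1)
Ac = (0, 0, -7/8, 2039/280)
Σ b_i: (-217/60)·1 + (-1/2)·1 + 29/12·1 + 27/10·1 = 1 ✓
b·c: (-1/2)·(-3/8) + 29/12·67/21 + 27/10·1 = 53413/5040 ≠ 1/2 ⇒ order 1.

1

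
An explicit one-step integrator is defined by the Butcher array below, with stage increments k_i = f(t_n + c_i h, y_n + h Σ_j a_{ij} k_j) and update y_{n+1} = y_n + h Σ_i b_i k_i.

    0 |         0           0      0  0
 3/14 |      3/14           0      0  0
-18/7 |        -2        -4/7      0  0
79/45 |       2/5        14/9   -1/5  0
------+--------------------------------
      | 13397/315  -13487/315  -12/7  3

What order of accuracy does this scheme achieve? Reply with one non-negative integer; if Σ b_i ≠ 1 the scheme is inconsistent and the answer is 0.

2

b = (13397/315, -13487/315, -12/7, 3)
c = (0, 3/14, -18/7, 79/45)
Ac = (0, 0, -6/49, 89/105)
Σ b_i: 13397/315·1 + (-13487/315)·1 + (-12/7)·1 + 3·1 = 1 ✓
b·c: (-13487/315)·3/14 + (-12/7)·(-18/7) + 3·79/45 = 1/2 ✓
b·c²: (-13487/315)·9/196 + (-12/7)·324/49 + 3·6241/2025 = -3755693/926100 ≠ 1/3 ⇒ order 2.
b·Ac: (-12/7)·(-6/49) + 3·89/105 = 4721/1715 ≠ 1/6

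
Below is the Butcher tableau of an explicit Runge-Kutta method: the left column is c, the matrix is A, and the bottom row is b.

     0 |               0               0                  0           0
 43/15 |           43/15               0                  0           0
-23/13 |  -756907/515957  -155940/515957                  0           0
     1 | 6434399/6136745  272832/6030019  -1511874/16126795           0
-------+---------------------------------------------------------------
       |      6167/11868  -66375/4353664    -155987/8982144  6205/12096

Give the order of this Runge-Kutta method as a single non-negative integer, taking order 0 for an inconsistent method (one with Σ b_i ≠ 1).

b = (6167/11868, -66375/4353664, -155987/8982144, 6205/12096)
c = (0, 43/15, -23/13, 1)
Ac = (0, 0, -10396/11999, 1834/6205)
Σ b_i: 6167/11868·1 + (-66375/4353664)·1 + (-155987/8982144)·1 + 6205/12096·1 = 1 ✓
b·c: (-66375/4353664)·43/15 + (-155987/8982144)·(-23/13) + 6205/12096·1 = 1/2 ✓
b·c²: (-66375/4353664)·1849/225 + (-155987/8982144)·529/169 + 6205/12096·1 = 1/3 ✓
b·Ac: (-155987/8982144)·(-10396/11999) + 6205/12096·1834/6205 = 1/6 ✓
b·c³: (-66375/4353664)·79507/3375 + (-155987/8982144)·(-12167/2197) + 6205/12096·1 = 1/4 ✓
b·(c∘Ac): (-155987/8982144)·239108/155987 + 6205/12096·1834/6205 = 1/8 ✓
b·Ac²: (-155987/8982144)·(-447028/179985) + 6205/12096·7294/93075 = 1/12 ✓
b·A²c: 6205/12096·504/6205 = 1/24 ✓; 4 stages ⇒ order 4.

4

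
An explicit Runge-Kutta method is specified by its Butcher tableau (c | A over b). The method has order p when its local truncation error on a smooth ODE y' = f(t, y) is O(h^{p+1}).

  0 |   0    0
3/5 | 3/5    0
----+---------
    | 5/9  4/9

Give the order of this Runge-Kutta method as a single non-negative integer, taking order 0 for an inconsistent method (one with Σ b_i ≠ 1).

1

b = (5/9, 4/9)
c = (0, 3/5)
Σ b_i: 5/9·1 + 4/9·1 = 1 ✓
b·c: 4/9·3/5 = 4/15 ≠ 1/2 ⇒ order 1.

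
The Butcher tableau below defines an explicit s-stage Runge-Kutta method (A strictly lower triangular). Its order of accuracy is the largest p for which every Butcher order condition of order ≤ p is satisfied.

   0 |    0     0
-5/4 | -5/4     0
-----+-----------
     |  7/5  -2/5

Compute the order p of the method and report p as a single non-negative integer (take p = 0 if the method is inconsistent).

b = (7/5, -2/5)
c = (0, -5/4)
Σ b_i: 7/5·1 + (-2/5)·1 = 1 ✓
b·c: (-2/5)·(-5/4) = 1/2 ✓; 2 stages ⇒ order 2.

2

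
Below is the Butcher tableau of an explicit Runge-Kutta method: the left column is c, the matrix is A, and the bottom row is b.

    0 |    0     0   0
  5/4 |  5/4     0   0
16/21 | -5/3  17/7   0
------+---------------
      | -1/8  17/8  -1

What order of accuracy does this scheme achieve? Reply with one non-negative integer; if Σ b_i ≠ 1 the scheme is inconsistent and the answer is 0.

1

b = (-1/8, 17/8, -1)
c = (0, 5/4, 16/21)
Ac = (0, 0, 85/28)
Σ b_i: (-1/8)·1 + 17/8·1 + (-1)·1 = 1 ✓
b·c: 17/8·5/4 + (-1)·16/21 = 1273/672 ≠ 1/2 ⇒ order 1.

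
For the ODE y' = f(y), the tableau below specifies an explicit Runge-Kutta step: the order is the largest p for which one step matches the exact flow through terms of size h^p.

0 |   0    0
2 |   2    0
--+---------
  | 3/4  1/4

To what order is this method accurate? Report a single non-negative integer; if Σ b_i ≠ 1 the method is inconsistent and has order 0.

b = (3/4, 1/4)
c = (0, 2)
Σ b_i: 3/4·1 + 1/4·1 = 1 ✓
b·c: 1/4·2 = 1/2 ✓; 2 stages ⇒ order 2.

2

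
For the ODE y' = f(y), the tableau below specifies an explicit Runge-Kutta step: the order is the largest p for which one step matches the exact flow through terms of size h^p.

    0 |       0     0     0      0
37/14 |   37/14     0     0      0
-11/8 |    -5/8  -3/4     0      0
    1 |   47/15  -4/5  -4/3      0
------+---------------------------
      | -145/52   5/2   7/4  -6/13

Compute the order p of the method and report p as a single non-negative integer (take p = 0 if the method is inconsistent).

1

b = (-145/52, 5/2, 7/4, -6/13)
c = (0, 37/14, -11/8, 1)
Ac = (0, 0, -111/56, -59/210)
Σ b_i: (-145/52)·1 + 5/2·1 + 7/4·1 + (-6/13)·1 = 1 ✓
b·c: 5/2·37/14 + 7/4·(-11/8) + (-6/13)·1 = 10889/2912 ≠ 1/2 ⇒ order 1.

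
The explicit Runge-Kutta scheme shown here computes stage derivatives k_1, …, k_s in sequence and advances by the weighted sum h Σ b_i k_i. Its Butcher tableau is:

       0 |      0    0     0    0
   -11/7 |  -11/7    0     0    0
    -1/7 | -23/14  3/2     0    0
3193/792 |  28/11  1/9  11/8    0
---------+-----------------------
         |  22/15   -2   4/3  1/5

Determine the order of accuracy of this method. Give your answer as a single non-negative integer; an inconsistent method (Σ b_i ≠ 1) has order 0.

1

b = (22/15, -2, 4/3, 1/5)
c = (0, -11/7, -1/7, 3193/792)
Ac = (0, 0, -33/14, -187/504)
Σ b_i: 22/15·1 + (-2)·1 + 4/3·1 + 1/5·1 = 1 ✓
b·c: (-2)·(-11/7) + 4/3·(-1/7) + 1/5·3193/792 = 104191/27720 ≠ 1/2 ⇒ order 1.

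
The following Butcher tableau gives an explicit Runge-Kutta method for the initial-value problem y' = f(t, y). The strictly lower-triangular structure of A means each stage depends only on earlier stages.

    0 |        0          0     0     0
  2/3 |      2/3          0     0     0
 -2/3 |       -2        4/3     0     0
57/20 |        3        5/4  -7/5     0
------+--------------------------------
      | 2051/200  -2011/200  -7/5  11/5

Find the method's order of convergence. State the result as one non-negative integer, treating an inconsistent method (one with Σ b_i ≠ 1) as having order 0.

2

b = (2051/200, -2011/200, -7/5, 11/5)
c = (0, 2/3, -2/3, 57/20)
Ac = (0, 0, 8/9, 53/30)
Σ b_i: 2051/200·1 + (-2011/200)·1 + (-7/5)·1 + 11/5·1 = 1 ✓
b·c: (-2011/200)·2/3 + (-7/5)·(-2/3) + 11/5·57/20 = 1/2 ✓
b·c²: (-2011/200)·4/9 + (-7/5)·4/9 + 11/5·3249/400 = 230011/18000 ≠ 1/3 ⇒ order 2.
b·Ac: (-7/5)·8/9 + 11/5·53/30 = 1189/450 ≠ 1/6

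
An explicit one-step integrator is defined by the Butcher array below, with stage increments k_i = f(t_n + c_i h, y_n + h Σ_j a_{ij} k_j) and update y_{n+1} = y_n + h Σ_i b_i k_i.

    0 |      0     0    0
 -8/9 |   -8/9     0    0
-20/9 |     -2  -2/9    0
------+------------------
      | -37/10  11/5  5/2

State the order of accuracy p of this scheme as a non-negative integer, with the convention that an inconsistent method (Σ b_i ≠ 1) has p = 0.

b = (-37/10, 11/5, 5/2)
c = (0, -8/9, -20/9)
Ac = (0, 0, 16/81)
Σ b_i: (-37/10)·1 + 11/5·1 + 5/2·1 = 1 ✓
b·c: 11/5·(-8/9) + 5/2·(-20/9) = -338/45 ≠ 1/2 ⇒ order 1.

1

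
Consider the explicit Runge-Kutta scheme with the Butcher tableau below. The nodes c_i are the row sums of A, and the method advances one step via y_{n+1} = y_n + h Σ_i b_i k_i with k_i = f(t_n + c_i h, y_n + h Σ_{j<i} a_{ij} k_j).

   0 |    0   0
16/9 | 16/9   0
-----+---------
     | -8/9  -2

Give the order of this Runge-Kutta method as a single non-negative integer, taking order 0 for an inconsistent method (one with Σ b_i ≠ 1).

b = (-8/9, -2)
c = (0, 16/9)
Σ b_i: (-8/9)·1 + (-2)·1 = -26/9 ≠ 1 ⇒ order 0.

0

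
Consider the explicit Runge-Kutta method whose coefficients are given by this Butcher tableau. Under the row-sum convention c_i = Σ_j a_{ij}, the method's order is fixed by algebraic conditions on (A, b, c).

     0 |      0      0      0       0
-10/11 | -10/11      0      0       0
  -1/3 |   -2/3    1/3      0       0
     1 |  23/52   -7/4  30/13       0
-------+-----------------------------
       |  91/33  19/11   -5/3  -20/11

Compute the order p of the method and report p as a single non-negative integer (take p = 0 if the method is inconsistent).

b = (91/33, 19/11, -5/3, -20/11)
c = (0, -10/11, -1/3, 1)
Ac = (0, 0, -10/33, 235/286)
Σ b_i: 91/33·1 + 19/11·1 + (-5/3)·1 + (-20/11)·1 = 1 ✓
b·c: 19/11·(-10/11) + (-5/3)·(-1/3) + (-20/11)·1 = -3085/1089 ≠ 1/2 ⇒ order 1.

1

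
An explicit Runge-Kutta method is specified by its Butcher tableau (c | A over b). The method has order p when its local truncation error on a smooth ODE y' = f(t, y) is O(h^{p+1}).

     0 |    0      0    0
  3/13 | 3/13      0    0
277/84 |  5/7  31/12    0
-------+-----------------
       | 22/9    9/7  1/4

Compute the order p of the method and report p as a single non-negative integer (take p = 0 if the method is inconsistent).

b = (22/9, 9/7, 1/4)
c = (0, 3/13, 277/84)
Ac = (0, 0, 31/52)
Σ b_i: 22/9·1 + 9/7·1 + 1/4·1 = 1003/252 ≠ 1 ⇒ order 0.

0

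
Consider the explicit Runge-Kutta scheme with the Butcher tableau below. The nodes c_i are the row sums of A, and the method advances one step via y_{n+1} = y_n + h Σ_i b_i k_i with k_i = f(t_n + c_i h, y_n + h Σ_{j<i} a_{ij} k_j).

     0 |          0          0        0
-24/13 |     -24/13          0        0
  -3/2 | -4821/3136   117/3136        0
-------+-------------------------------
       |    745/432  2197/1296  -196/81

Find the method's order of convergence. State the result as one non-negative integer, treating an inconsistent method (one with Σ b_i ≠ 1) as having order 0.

3

b = (745/432, 2197/1296, -196/81)
c = (0, -24/13, -3/2)
Ac = (0, 0, -27/392)
Σ b_i: 745/432·1 + 2197/1296·1 + (-196/81)·1 = 1 ✓
b·c: 2197/1296·(-24/13) + (-196/81)·(-3/2) = 1/2 ✓
b·c²: 2197/1296·576/169 + (-196/81)·9/4 = 1/3 ✓
b·Ac: (-196/81)·(-27/392) = 1/6 ✓; 3 stages ⇒ order 3.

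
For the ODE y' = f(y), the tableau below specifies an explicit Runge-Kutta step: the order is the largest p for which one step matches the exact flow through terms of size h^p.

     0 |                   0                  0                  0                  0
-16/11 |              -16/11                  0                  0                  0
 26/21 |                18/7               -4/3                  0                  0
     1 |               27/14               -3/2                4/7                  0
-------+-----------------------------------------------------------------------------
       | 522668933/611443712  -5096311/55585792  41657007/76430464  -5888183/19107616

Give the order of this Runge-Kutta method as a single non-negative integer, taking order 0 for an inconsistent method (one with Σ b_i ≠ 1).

3

b = (522668933/611443712, -5096311/55585792, 41657007/76430464, -5888183/19107616)
c = (0, -16/11, 26/21, 1)
Ac = (0, 0, 64/33, 4672/1617)
Σ b_i: 522668933/611443712·1 + (-5096311/55585792)·1 + 41657007/76430464·1 + (-5888183/19107616)·1 = 1 ✓
b·c: (-5096311/55585792)·(-16/11) + 41657007/76430464·26/21 + (-5888183/19107616)·1 = 1/2 ✓
b·c²: (-5096311/55585792)·256/121 + 41657007/76430464·676/441 + (-5888183/19107616)·1 = 1/3 ✓
b·Ac: 41657007/76430464·64/33 + (-5888183/19107616)·4672/1617 = 1/6 ✓
b·c³: (-5096311/55585792)·(-4096/1331) + 41657007/76430464·17576/9261 + (-5888183/19107616)·1 = 1907497957/1891653984 ≠ 1/4 ⇒ order 3.
b·(c∘Ac): 41657007/76430464·1664/693 + (-5888183/19107616)·4672/1617 = 2747763/6568243 ≠ 1/8
b·Ac²: 41657007/76430464·(-1024/363) + (-5888183/19107616)·(-858224/373527) = -686465149/827598618 ≠ 1/12
b·A²c: (-5888183/19107616)·256/231 = -6729352/19704729 ≠ 1/24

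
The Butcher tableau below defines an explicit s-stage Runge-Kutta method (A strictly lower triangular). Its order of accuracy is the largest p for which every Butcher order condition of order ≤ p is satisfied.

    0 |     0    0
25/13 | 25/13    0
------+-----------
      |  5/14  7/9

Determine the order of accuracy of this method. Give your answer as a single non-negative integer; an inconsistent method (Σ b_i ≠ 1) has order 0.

b = (5/14, 7/9)
c = (0, 25/13)
Σ b_i: 5/14·1 + 7/9·1 = 143/126 ≠ 1 ⇒ order 0.

0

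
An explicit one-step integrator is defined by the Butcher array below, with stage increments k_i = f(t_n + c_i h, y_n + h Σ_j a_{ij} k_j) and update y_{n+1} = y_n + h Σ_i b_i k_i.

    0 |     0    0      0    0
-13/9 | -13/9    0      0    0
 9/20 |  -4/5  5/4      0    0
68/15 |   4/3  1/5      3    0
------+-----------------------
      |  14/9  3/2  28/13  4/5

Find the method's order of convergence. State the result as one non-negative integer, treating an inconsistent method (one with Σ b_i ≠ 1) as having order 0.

b = (14/9, 3/2, 28/13, 4/5)
c = (0, -13/9, 9/20, 68/15)
Ac = (0, 0, -65/36, 191/180)
Σ b_i: 14/9·1 + 3/2·1 + 28/13·1 + 4/5·1 = 7031/1170 ≠ 1 ⇒ order 0.

0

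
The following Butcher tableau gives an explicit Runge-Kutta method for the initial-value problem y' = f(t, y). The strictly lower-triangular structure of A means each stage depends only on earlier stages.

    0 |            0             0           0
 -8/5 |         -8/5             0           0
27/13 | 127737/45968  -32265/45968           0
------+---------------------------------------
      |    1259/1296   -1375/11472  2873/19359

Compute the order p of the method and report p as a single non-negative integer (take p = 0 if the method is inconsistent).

3

b = (1259/1296, -1375/11472, 2873/19359)
c = (0, -8/5, 27/13)
Ac = (0, 0, 6453/5746)
Σ b_i: 1259/1296·1 + (-1375/11472)·1 + 2873/19359·1 = 1 ✓
b·c: (-1375/11472)·(-8/5) + 2873/19359·27/13 = 1/2 ✓
b·c²: (-1375/11472)·64/25 + 2873/19359·729/169 = 1/3 ✓
b·Ac: 2873/19359·6453/5746 = 1/6 ✓; 3 stages ⇒ order 3.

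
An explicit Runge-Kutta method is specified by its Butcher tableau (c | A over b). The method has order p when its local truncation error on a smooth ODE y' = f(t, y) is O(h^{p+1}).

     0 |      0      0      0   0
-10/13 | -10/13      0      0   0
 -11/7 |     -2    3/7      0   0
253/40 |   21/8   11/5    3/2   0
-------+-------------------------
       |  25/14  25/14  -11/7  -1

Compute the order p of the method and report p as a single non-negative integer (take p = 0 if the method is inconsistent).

1

b = (25/14, 25/14, -11/7, -1)
c = (0, -10/13, -11/7, 253/40)
Ac = (0, 0, -30/91, -737/182)
Σ b_i: 25/14·1 + 25/14·1 + (-11/7)·1 + (-1)·1 = 1 ✓
b·c: 25/14·(-10/13) + (-11/7)·(-11/7) + (-1)·253/40 = -133241/25480 ≠ 1/2 ⇒ order 1.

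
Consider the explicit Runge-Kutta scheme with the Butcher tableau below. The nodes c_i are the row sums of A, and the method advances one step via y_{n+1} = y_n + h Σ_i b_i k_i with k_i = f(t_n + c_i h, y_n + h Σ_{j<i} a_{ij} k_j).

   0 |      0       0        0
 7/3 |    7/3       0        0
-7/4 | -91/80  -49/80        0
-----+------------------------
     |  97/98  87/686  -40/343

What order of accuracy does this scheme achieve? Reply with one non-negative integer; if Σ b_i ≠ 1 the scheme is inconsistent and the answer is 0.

3

b = (97/98, 87/686, -40/343)
c = (0, 7/3, -7/4)
Ac = (0, 0, -343/240)
Σ b_i: 97/98·1 + 87/686·1 + (-40/343)·1 = 1 ✓
b·c: 87/686·7/3 + (-40/343)·(-7/4) = 1/2 ✓
b·c²: 87/686·49/9 + (-40/343)·49/16 = 1/3 ✓
b·Ac: (-40/343)·(-343/240) = 1/6 ✓; 3 stages ⇒ order 3.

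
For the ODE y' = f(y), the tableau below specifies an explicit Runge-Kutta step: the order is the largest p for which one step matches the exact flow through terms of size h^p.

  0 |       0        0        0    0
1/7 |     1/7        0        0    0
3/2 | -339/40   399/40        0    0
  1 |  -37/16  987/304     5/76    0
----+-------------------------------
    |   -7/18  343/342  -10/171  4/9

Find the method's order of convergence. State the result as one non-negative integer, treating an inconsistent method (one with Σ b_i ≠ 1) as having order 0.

b = (-7/18, 343/342, -10/171, 4/9)
c = (0, 1/7, 3/2, 1)
Ac = (0, 0, 57/40, 9/16)
Σ b_i: (-7/18)·1 + 343/342·1 + (-10/171)·1 + 4/9·1 = 1 ✓
b·c: 343/342·1/7 + (-10/171)·3/2 + 4/9·1 = 1/2 ✓
b·c²: 343/342·1/49 + (-10/171)·9/4 + 4/9·1 = 1/3 ✓
b·Ac: (-10/171)·57/40 + 4/9·9/16 = 1/6 ✓
b·c³: 343/342·1/343 + (-10/171)·27/8 + 4/9·1 = 1/4 ✓
b·(c∘Ac): (-10/171)·171/80 + 4/9·9/16 = 1/8 ✓
b·Ac²: (-10/171)·57/280 + 4/9·3/14 = 1/12 ✓
b·A²c: 4/9·3/32 = 1/24 ✓; 4 stages ⇒ order 4.

4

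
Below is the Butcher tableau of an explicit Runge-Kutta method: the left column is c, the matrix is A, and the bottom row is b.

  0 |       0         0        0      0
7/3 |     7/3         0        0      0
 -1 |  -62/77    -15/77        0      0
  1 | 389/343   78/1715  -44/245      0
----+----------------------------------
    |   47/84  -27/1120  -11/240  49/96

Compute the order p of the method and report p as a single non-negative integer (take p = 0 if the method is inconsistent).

b = (47/84, -27/1120, -11/240, 49/96)
c = (0, 7/3, -1, 1)
Ac = (0, 0, -5/11, 2/7)
Σ b_i: 47/84·1 + (-27/1120)·1 + (-11/240)·1 + 49/96·1 = 1 ✓
b·c: (-27/1120)·7/3 + (-11/240)·(-1) + 49/96·1 = 1/2 ✓
b·c²: (-27/1120)·49/9 + (-11/240)·1 + 49/96·1 = 1/3 ✓
b·Ac: (-11/240)·(-5/11) + 49/96·2/7 = 1/6 ✓
b·c³: (-27/1120)·343/27 + (-11/240)·(-1) + 49/96·1 = 1/4 ✓
b·(c∘Ac): (-11/240)·5/11 + 49/96·2/7 = 1/8 ✓
b·Ac²: (-11/240)·(-35/33) + 49/96·10/147 = 1/12 ✓
b·A²c: 49/96·4/49 = 1/24 ✓; 4 stages ⇒ order 4.

4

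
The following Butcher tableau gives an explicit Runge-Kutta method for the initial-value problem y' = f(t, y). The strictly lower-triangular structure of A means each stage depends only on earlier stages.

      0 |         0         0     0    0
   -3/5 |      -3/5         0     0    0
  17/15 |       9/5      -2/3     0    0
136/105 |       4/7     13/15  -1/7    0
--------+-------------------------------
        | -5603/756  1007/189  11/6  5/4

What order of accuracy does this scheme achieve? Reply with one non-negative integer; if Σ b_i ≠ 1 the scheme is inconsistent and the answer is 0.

2

b = (-5603/756, 1007/189, 11/6, 5/4)
c = (0, -3/5, 17/15, 136/105)
Ac = (0, 0, 2/5, -358/525)
Σ b_i: (-5603/756)·1 + 1007/189·1 + 11/6·1 + 5/4·1 = 1 ✓
b·c: 1007/189·(-3/5) + 11/6·17/15 + 5/4·136/105 = 1/2 ✓
b·c²: 1007/189·9/25 + 11/6·289/225 + 5/4·18496/11025 = 421373/66150 ≠ 1/3 ⇒ order 2.
b·Ac: 11/6·2/5 + 5/4·(-358/525) = -5/42 ≠ 1/6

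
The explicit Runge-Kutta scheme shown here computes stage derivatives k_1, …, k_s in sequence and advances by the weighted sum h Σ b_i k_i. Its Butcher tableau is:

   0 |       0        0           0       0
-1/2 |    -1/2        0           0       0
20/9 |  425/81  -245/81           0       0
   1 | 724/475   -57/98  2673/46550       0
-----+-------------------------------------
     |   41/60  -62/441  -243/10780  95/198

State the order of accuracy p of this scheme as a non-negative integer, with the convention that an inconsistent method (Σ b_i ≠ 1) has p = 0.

4

b = (41/60, -62/441, -243/10780, 95/198)
c = (0, -1/2, 20/9, 1)
Ac = (0, 0, 245/162, 159/380)
Σ b_i: 41/60·1 + (-62/441)·1 + (-243/10780)·1 + 95/198·1 = 1 ✓
b·c: (-62/441)·(-1/2) + (-243/10780)·20/9 + 95/198·1 = 1/2 ✓
b·c²: (-62/441)·1/4 + (-243/10780)·400/81 + 95/198·1 = 1/3 ✓
b·Ac: (-243/10780)·245/162 + 95/198·159/380 = 1/6 ✓
b·c³: (-62/441)·(-1/8) + (-243/10780)·8000/729 + 95/198·1 = 1/4 ✓
b·(c∘Ac): (-243/10780)·2450/729 + 95/198·159/380 = 1/8 ✓
b·Ac²: (-243/10780)·(-245/324) + 95/198·21/152 = 1/12 ✓
b·A²c: 95/198·33/380 = 1/24 ✓; 4 stages ⇒ order 4.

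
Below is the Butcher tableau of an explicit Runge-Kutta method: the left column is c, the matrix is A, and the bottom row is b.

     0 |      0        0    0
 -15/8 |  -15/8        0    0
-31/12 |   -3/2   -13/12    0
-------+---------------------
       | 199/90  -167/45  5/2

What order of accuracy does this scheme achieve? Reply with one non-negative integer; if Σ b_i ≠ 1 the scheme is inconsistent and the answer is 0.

b = (199/90, -167/45, 5/2)
c = (0, -15/8, -31/12)
Ac = (0, 0, 65/32)
Σ b_i: 199/90·1 + (-167/45)·1 + 5/2·1 = 1 ✓
b·c: (-167/45)·(-15/8) + 5/2·(-31/12) = 1/2 ✓
b·c²: (-167/45)·225/64 + 5/2·961/144 = 2095/576 ≠ 1/3 ⇒ order 2.
b·Ac: 5/2·65/32 = 325/64 ≠ 1/6

2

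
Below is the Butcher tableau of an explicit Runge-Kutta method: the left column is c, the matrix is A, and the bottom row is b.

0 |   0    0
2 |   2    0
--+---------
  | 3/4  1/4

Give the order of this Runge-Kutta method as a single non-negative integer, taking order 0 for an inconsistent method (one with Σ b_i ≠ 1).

2

b = (3/4, 1/4)
c = (0, 2)
Σ b_i: 3/4·1 + 1/4·1 = 1 ✓
b·c: 1/4·2 = 1/2 ✓; 2 stages ⇒ order 2.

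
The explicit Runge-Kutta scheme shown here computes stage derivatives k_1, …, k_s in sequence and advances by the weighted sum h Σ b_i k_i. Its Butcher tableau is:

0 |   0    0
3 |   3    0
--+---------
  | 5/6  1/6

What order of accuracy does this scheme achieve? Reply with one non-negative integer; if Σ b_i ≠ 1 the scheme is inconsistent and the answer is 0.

b = (5/6, 1/6)
c = (0, 3)
Σ b_i: 5/6·1 + 1/6·1 = 1 ✓
b·c: 1/6·3 = 1/2 ✓; 2 stages ⇒ order 2.

2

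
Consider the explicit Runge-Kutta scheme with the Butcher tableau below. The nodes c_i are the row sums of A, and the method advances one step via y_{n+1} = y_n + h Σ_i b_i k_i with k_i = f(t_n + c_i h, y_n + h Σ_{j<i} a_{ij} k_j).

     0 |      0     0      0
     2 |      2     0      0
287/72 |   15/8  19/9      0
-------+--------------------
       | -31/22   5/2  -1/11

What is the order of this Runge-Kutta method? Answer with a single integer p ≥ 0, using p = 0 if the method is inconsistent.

1

b = (-31/22, 5/2, -1/11)
c = (0, 2, 287/72)
Ac = (0, 0, 38/9)
Σ b_i: (-31/22)·1 + 5/2·1 + (-1/11)·1 = 1 ✓
b·c: 5/2·2 + (-1/11)·287/72 = 3673/792 ≠ 1/2 ⇒ order 1.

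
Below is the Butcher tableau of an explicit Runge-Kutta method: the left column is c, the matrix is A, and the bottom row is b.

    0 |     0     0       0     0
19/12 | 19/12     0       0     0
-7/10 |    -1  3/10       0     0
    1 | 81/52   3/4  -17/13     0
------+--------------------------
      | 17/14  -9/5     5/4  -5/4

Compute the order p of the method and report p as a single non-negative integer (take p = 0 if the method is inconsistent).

b = (17/14, -9/5, 5/4, -5/4)
c = (0, 19/12, -7/10, 1)
Ac = (0, 0, 19/40, 2187/1040)
Σ b_i: 17/14·1 + (-9/5)·1 + 5/4·1 + (-5/4)·1 = -41/70 ≠ 1 ⇒ order 0.

0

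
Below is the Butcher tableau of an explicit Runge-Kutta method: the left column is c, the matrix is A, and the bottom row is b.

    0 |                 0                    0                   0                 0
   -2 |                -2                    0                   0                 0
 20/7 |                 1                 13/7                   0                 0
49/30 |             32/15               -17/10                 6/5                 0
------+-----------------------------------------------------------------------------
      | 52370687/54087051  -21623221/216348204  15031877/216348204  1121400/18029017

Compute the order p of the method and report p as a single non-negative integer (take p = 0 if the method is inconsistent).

3

b = (52370687/54087051, -21623221/216348204, 15031877/216348204, 1121400/18029017)
c = (0, -2, 20/7, 49/30)
Ac = (0, 0, -26/7, 239/35)
Σ b_i: 52370687/54087051·1 + (-21623221/216348204)·1 + 15031877/216348204·1 + 1121400/18029017·1 = 1 ✓
b·c: (-21623221/216348204)·(-2) + 15031877/216348204·20/7 + 1121400/18029017·49/30 = 1/2 ✓
b·c²: (-21623221/216348204)·4 + 15031877/216348204·400/49 + 1121400/18029017·2401/900 = 1/3 ✓
b·Ac: 15031877/216348204·(-26/7) + 1121400/18029017·239/35 = 1/6 ✓
b·c³: (-21623221/216348204)·(-8) + 15031877/216348204·8000/343 + 1121400/18029017·117649/27000 = 5094422759/1893046785 ≠ 1/4 ⇒ order 3.
b·(c∘Ac): 15031877/216348204·(-520/49) + 1121400/18029017·1673/150 = -2358446/54087051 ≠ 1/8
b·Ac²: 15031877/216348204·52/7 + 1121400/18029017·734/245 = 265966481/378609357 ≠ 1/12
b·A²c: 1121400/18029017·(-156/35) = -4998240/18029017 ≠ 1/24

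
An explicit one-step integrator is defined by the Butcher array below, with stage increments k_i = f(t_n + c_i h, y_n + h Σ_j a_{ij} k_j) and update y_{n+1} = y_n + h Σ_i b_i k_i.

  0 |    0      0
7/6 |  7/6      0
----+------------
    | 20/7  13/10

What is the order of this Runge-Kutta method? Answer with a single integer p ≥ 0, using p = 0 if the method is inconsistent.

0

b = (20/7, 13/10)
c = (0, 7/6)
Σ b_i: 20/7·1 + 13/10·1 = 291/70 ≠ 1 ⇒ order 0.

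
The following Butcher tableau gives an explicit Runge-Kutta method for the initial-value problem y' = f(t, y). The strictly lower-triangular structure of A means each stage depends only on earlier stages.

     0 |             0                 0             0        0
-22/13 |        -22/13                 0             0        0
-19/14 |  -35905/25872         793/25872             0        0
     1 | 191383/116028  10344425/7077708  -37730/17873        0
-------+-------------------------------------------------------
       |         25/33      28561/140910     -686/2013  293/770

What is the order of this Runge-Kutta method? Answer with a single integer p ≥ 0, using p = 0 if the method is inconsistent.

b = (25/33, 28561/140910, -686/2013, 293/770)
c = (0, -22/13, -19/14, 1)
Ac = (0, 0, -61/1176, 2065/5274)
Σ b_i: 25/33·1 + 28561/140910·1 + (-686/2013)·1 + 293/770·1 = 1 ✓
b·c: 28561/140910·(-22/13) + (-686/2013)·(-19/14) + 293/770·1 = 1/2 ✓
b·c²: 28561/140910·484/169 + (-686/2013)·361/196 + 293/770·1 = 1/3 ✓
b·Ac: (-686/2013)·(-61/1176) + 293/770·2065/5274 = 1/6 ✓
b·c³: 28561/140910·(-10648/2197) + (-686/2013)·(-6859/2744) + 293/770·1 = 1/4 ✓
b·(c∘Ac): (-686/2013)·1159/16464 + 293/770·2065/5274 = 1/8 ✓
b·Ac²: (-686/2013)·671/7644 + 293/770·20405/68562 = 1/12 ✓
b·A²c: 293/770·385/3516 = 1/24 ✓; 4 stages ⇒ order 4.

4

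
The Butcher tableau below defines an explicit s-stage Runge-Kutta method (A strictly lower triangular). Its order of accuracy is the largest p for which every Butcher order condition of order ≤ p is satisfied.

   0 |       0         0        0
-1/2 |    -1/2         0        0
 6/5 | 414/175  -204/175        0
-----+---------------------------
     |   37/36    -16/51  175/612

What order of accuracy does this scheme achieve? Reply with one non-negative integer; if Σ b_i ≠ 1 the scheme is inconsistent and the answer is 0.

b = (37/36, -16/51, 175/612)
c = (0, -1/2, 6/5)
Ac = (0, 0, 102/175)
Σ b_i: 37/36·1 + (-16/51)·1 + 175/612·1 = 1 ✓
b·c: (-16/51)·(-1/2) + 175/612·6/5 = 1/2 ✓
b·c²: (-16/51)·1/4 + 175/612·36/25 = 1/3 ✓
b·Ac: 175/612·102/175 = 1/6 ✓; 3 stages ⇒ order 3.

3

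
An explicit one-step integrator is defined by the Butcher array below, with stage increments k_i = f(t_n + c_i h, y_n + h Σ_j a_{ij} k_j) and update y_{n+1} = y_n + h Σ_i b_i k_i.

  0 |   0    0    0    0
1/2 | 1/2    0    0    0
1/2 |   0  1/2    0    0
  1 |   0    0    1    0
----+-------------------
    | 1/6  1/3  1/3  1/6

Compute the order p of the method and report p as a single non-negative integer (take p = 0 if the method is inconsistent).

4

b = (1/6, 1/3, 1/3, 1/6)
c = (0, 1/2, 1/2, 1)
Ac = (0, 0, 1/4, 1/2)
Σ b_i: 1/6·1 + 1/3·1 + 1/3·1 + 1/6·1 = 1 ✓
b·c: 1/3·1/2 + 1/3·1/2 + 1/6·1 = 1/2 ✓
b·c²: 1/3·1/4 + 1/3·1/4 + 1/6·1 = 1/3 ✓
b·Ac: 1/3·1/4 + 1/6·1/2 = 1/6 ✓
b·c³: 1/3·1/8 + 1/3·1/8 + 1/6·1 = 1/4 ✓
b·(c∘Ac): 1/3·1/8 + 1/6·1/2 = 1/8 ✓
b·Ac²: 1/3·1/8 + 1/6·1/4 = 1/12 ✓
b·A²c: 1/6·1/4 = 1/24 ✓; 4 stages ⇒ order 4.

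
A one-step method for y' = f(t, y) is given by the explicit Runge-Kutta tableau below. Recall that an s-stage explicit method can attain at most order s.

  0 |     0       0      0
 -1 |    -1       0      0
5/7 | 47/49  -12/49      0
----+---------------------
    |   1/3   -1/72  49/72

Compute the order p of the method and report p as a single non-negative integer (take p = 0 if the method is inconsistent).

3

b = (1/3, -1/72, 49/72)
c = (0, -1, 5/7)
Ac = (0, 0, 12/49)
Σ b_i: 1/3·1 + (-1/72)·1 + 49/72·1 = 1 ✓
b·c: (-1/72)·(-1) + 49/72·5/7 = 1/2 ✓
b·c²: (-1/72)·1 + 49/72·25/49 = 1/3 ✓
b·Ac: 49/72·12/49 = 1/6 ✓; 3 stages ⇒ order 3.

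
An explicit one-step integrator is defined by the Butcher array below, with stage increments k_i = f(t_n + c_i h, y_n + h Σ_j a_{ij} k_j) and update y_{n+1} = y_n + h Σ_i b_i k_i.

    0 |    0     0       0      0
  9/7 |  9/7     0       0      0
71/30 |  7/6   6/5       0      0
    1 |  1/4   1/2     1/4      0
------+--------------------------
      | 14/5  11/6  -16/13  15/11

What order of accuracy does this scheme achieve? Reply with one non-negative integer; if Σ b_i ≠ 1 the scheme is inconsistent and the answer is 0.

0

b = (14/5, 11/6, -16/13, 15/11)
c = (0, 9/7, 71/30, 1)
Ac = (0, 0, 54/35, 1037/840)
Σ b_i: 14/5·1 + 11/6·1 + (-16/13)·1 + 15/11·1 = 20447/4290 ≠ 1 ⇒ order 0.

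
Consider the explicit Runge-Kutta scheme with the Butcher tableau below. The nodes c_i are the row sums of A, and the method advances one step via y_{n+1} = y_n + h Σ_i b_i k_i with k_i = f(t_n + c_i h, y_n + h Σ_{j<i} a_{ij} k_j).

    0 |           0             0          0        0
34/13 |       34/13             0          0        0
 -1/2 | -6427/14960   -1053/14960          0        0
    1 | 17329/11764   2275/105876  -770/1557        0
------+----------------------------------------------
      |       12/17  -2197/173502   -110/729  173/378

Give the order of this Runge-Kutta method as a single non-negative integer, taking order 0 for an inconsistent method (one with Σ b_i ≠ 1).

4

b = (12/17, -2197/173502, -110/729, 173/378)
c = (0, 34/13, -1/2, 1)
Ac = (0, 0, -81/440, 105/346)
Σ b_i: 12/17·1 + (-2197/173502)·1 + (-110/729)·1 + 173/378·1 = 1 ✓
b·c: (-2197/173502)·34/13 + (-110/729)·(-1/2) + 173/378·1 = 1/2 ✓
b·c²: (-2197/173502)·1156/169 + (-110/729)·1/4 + 173/378·1 = 1/3 ✓
b·Ac: (-110/729)·(-81/440) + 173/378·105/346 = 1/6 ✓
b·c³: (-2197/173502)·39304/2197 + (-110/729)·(-1/8) + 173/378·1 = 1/4 ✓
b·(c∘Ac): (-110/729)·81/880 + 173/378·105/346 = 1/8 ✓
b·Ac²: (-110/729)·(-1377/2860) + 173/378·105/4498 = 1/12 ✓
b·A²c: 173/378·63/692 = 1/24 ✓; 4 stages ⇒ order 4.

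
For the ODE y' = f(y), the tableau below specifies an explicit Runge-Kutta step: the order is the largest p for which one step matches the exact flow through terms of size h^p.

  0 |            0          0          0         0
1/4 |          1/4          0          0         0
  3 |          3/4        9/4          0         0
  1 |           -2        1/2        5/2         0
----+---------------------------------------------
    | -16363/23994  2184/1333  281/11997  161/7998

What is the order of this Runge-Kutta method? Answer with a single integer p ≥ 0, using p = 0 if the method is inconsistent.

b = (-16363/23994, 2184/1333, 281/11997, 161/7998)
c = (0, 1/4, 3, 1)
Ac = (0, 0, 9/16, 61/8)
Σ b_i: (-16363/23994)·1 + 2184/1333·1 + 281/11997·1 + 161/7998·1 = 1 ✓
b·c: 2184/1333·1/4 + 281/11997·3 + 161/7998·1 = 1/2 ✓
b·c²: 2184/1333·1/16 + 281/11997·9 + 161/7998·1 = 1/3 ✓
b·Ac: 281/11997·9/16 + 161/7998·61/8 = 1/6 ✓
b·c³: 2184/1333·1/64 + 281/11997·27 + 161/7998·1 = 21695/31992 ≠ 1/4 ⇒ order 3.
b·(c∘Ac): 281/11997·27/16 + 161/7998·61/8 = 6175/31992 ≠ 1/8
b·Ac²: 281/11997·9/64 + 161/7998·721/32 = 29231/63984 ≠ 1/12
b·A²c: 161/7998·45/32 = 2415/85312 ≠ 1/24

3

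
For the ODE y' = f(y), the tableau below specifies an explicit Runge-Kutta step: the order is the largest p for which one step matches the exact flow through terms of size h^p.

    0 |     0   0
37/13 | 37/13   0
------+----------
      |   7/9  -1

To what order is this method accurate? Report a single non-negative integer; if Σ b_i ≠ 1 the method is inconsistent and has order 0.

0

b = (7/9, -1)
c = (0, 37/13)
Σ b_i: 7/9·1 + (-1)·1 = -2/9 ≠ 1 ⇒ order 0.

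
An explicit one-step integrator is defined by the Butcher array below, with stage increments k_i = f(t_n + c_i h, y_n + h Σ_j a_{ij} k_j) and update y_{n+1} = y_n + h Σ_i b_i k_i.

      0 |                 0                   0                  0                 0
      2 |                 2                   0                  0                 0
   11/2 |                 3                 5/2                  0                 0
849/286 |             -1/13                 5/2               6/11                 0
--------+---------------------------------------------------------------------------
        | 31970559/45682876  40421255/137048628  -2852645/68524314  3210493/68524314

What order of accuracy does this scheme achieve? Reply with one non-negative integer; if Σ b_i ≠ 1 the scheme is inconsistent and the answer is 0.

b = (31970559/45682876, 40421255/137048628, -2852645/68524314, 3210493/68524314)
c = (0, 2, 11/2, 849/286)
Ac = (0, 0, 5, 8)
Σ b_i: 31970559/45682876·1 + 40421255/137048628·1 + (-2852645/68524314)·1 + 3210493/68524314·1 = 1 ✓
b·c: 40421255/137048628·2 + (-2852645/68524314)·11/2 + 3210493/68524314·849/286 = 1/2 ✓
b·c²: 40421255/137048628·4 + (-2852645/68524314)·121/4 + 3210493/68524314·720801/81796 = 1/3 ✓
b·Ac: (-2852645/68524314)·5 + 3210493/68524314·8 = 1/6 ✓
b·c³: 40421255/137048628·8 + (-2852645/68524314)·1331/8 + 3210493/68524314·611960049/23393656 = -21825590851/6532651268 ≠ 1/4 ⇒ order 3.
b·(c∘Ac): (-2852645/68524314)·55/2 + 3210493/68524314·3396/143 = -4408283/137048628 ≠ 1/8
b·Ac²: (-2852645/68524314)·10 + 3210493/68524314·53/2 = 113103229/137048628 ≠ 1/12
b·A²c: 3210493/68524314·30/11 = 1459315/11420719 ≠ 1/24

3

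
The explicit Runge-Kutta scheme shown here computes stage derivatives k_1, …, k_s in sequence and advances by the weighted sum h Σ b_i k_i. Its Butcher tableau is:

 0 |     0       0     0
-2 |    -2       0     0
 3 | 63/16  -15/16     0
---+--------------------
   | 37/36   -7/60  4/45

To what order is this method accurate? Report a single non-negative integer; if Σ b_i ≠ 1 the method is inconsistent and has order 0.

3

b = (37/36, -7/60, 4/45)
c = (0, -2, 3)
Ac = (0, 0, 15/8)
Σ b_i: 37/36·1 + (-7/60)·1 + 4/45·1 = 1 ✓
b·c: (-7/60)·(-2) + 4/45·3 = 1/2 ✓
b·c²: (-7/60)·4 + 4/45·9 = 1/3 ✓
b·Ac: 4/45·15/8 = 1/6 ✓; 3 stages ⇒ order 3.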